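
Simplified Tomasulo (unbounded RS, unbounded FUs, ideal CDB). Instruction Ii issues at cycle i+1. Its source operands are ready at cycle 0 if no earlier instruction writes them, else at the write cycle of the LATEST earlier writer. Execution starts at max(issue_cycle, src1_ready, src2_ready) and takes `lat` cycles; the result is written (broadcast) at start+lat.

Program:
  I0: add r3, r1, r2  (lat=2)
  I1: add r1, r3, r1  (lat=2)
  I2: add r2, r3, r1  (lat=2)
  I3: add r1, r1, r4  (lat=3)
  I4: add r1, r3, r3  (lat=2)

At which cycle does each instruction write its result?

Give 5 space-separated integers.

Answer: 3 5 7 8 7

Derivation:
I0 add r3: issue@1 deps=(None,None) exec_start@1 write@3
I1 add r1: issue@2 deps=(0,None) exec_start@3 write@5
I2 add r2: issue@3 deps=(0,1) exec_start@5 write@7
I3 add r1: issue@4 deps=(1,None) exec_start@5 write@8
I4 add r1: issue@5 deps=(0,0) exec_start@5 write@7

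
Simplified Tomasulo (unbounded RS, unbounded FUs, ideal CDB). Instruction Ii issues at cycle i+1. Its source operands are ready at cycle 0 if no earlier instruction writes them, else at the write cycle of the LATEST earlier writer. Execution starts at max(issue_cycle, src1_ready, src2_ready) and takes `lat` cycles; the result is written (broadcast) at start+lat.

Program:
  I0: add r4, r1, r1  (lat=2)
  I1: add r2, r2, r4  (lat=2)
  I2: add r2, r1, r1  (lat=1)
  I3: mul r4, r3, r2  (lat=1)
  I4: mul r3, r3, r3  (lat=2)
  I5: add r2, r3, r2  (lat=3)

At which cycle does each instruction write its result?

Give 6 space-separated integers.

I0 add r4: issue@1 deps=(None,None) exec_start@1 write@3
I1 add r2: issue@2 deps=(None,0) exec_start@3 write@5
I2 add r2: issue@3 deps=(None,None) exec_start@3 write@4
I3 mul r4: issue@4 deps=(None,2) exec_start@4 write@5
I4 mul r3: issue@5 deps=(None,None) exec_start@5 write@7
I5 add r2: issue@6 deps=(4,2) exec_start@7 write@10

Answer: 3 5 4 5 7 10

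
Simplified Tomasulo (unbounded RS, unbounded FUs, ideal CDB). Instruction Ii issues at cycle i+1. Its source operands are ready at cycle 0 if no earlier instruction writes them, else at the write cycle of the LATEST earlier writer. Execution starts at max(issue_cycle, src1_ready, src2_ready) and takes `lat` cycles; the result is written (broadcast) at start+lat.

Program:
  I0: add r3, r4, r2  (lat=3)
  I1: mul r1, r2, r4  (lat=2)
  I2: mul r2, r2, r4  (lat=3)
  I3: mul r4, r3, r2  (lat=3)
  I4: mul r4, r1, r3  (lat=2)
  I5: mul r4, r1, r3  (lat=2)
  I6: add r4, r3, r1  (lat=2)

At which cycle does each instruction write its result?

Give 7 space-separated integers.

Answer: 4 4 6 9 7 8 9

Derivation:
I0 add r3: issue@1 deps=(None,None) exec_start@1 write@4
I1 mul r1: issue@2 deps=(None,None) exec_start@2 write@4
I2 mul r2: issue@3 deps=(None,None) exec_start@3 write@6
I3 mul r4: issue@4 deps=(0,2) exec_start@6 write@9
I4 mul r4: issue@5 deps=(1,0) exec_start@5 write@7
I5 mul r4: issue@6 deps=(1,0) exec_start@6 write@8
I6 add r4: issue@7 deps=(0,1) exec_start@7 write@9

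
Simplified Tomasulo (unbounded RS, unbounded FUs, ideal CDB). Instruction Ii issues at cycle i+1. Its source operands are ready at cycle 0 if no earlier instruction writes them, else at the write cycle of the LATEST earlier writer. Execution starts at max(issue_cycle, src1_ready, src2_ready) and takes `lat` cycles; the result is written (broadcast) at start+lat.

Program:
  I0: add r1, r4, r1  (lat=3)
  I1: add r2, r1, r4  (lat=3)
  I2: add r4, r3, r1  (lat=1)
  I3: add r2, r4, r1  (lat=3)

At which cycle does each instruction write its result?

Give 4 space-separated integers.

I0 add r1: issue@1 deps=(None,None) exec_start@1 write@4
I1 add r2: issue@2 deps=(0,None) exec_start@4 write@7
I2 add r4: issue@3 deps=(None,0) exec_start@4 write@5
I3 add r2: issue@4 deps=(2,0) exec_start@5 write@8

Answer: 4 7 5 8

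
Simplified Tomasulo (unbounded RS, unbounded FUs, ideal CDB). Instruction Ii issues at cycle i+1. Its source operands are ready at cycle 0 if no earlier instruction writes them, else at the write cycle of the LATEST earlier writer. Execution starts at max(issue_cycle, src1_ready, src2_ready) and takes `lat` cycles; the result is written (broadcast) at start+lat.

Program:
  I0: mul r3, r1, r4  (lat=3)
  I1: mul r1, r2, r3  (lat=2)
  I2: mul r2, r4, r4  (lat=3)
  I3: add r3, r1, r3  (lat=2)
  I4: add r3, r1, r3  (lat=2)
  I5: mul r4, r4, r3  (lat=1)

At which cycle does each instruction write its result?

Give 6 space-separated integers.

Answer: 4 6 6 8 10 11

Derivation:
I0 mul r3: issue@1 deps=(None,None) exec_start@1 write@4
I1 mul r1: issue@2 deps=(None,0) exec_start@4 write@6
I2 mul r2: issue@3 deps=(None,None) exec_start@3 write@6
I3 add r3: issue@4 deps=(1,0) exec_start@6 write@8
I4 add r3: issue@5 deps=(1,3) exec_start@8 write@10
I5 mul r4: issue@6 deps=(None,4) exec_start@10 write@11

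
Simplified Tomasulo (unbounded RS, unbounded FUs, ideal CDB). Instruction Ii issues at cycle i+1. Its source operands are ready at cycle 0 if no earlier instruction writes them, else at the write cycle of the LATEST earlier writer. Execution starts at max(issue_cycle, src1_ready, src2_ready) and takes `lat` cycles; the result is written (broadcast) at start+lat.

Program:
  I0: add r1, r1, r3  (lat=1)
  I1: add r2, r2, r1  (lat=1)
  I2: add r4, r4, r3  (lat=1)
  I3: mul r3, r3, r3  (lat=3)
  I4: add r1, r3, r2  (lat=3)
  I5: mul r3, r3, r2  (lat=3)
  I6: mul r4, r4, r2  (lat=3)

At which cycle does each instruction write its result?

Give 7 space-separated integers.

Answer: 2 3 4 7 10 10 10

Derivation:
I0 add r1: issue@1 deps=(None,None) exec_start@1 write@2
I1 add r2: issue@2 deps=(None,0) exec_start@2 write@3
I2 add r4: issue@3 deps=(None,None) exec_start@3 write@4
I3 mul r3: issue@4 deps=(None,None) exec_start@4 write@7
I4 add r1: issue@5 deps=(3,1) exec_start@7 write@10
I5 mul r3: issue@6 deps=(3,1) exec_start@7 write@10
I6 mul r4: issue@7 deps=(2,1) exec_start@7 write@10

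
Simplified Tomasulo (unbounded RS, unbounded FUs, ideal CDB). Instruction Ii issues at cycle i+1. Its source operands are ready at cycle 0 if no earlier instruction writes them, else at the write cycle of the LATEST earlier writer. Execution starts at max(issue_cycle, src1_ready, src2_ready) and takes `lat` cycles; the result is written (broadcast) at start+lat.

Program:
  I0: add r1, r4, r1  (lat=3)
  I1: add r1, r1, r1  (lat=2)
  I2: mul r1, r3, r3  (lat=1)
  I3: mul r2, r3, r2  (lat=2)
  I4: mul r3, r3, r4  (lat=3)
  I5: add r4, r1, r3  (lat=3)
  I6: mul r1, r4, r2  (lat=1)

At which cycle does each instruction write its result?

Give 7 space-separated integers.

I0 add r1: issue@1 deps=(None,None) exec_start@1 write@4
I1 add r1: issue@2 deps=(0,0) exec_start@4 write@6
I2 mul r1: issue@3 deps=(None,None) exec_start@3 write@4
I3 mul r2: issue@4 deps=(None,None) exec_start@4 write@6
I4 mul r3: issue@5 deps=(None,None) exec_start@5 write@8
I5 add r4: issue@6 deps=(2,4) exec_start@8 write@11
I6 mul r1: issue@7 deps=(5,3) exec_start@11 write@12

Answer: 4 6 4 6 8 11 12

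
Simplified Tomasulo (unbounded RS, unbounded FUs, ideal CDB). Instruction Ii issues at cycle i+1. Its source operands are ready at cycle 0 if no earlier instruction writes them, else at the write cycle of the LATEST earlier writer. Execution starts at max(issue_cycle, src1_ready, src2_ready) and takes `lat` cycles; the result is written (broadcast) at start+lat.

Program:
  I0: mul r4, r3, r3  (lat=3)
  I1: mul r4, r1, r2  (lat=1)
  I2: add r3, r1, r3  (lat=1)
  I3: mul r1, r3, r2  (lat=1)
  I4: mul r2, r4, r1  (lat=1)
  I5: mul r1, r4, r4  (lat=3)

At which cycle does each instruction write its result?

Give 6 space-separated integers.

I0 mul r4: issue@1 deps=(None,None) exec_start@1 write@4
I1 mul r4: issue@2 deps=(None,None) exec_start@2 write@3
I2 add r3: issue@3 deps=(None,None) exec_start@3 write@4
I3 mul r1: issue@4 deps=(2,None) exec_start@4 write@5
I4 mul r2: issue@5 deps=(1,3) exec_start@5 write@6
I5 mul r1: issue@6 deps=(1,1) exec_start@6 write@9

Answer: 4 3 4 5 6 9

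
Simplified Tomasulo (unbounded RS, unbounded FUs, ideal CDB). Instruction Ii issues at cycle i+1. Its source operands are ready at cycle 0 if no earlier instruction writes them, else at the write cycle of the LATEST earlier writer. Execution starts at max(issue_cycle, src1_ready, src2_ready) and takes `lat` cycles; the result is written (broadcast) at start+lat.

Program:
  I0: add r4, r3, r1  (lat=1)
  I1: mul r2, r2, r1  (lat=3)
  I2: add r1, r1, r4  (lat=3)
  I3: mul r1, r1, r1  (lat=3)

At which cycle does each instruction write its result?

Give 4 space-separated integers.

I0 add r4: issue@1 deps=(None,None) exec_start@1 write@2
I1 mul r2: issue@2 deps=(None,None) exec_start@2 write@5
I2 add r1: issue@3 deps=(None,0) exec_start@3 write@6
I3 mul r1: issue@4 deps=(2,2) exec_start@6 write@9

Answer: 2 5 6 9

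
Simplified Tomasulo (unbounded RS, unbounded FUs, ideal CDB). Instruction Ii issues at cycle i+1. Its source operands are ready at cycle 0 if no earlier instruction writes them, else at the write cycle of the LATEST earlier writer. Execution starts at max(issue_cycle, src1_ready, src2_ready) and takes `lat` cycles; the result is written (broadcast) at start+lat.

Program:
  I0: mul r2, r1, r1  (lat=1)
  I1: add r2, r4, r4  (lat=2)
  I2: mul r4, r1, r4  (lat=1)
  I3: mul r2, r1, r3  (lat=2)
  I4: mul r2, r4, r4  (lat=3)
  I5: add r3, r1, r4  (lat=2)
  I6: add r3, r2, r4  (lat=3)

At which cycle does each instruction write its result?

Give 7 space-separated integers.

Answer: 2 4 4 6 8 8 11

Derivation:
I0 mul r2: issue@1 deps=(None,None) exec_start@1 write@2
I1 add r2: issue@2 deps=(None,None) exec_start@2 write@4
I2 mul r4: issue@3 deps=(None,None) exec_start@3 write@4
I3 mul r2: issue@4 deps=(None,None) exec_start@4 write@6
I4 mul r2: issue@5 deps=(2,2) exec_start@5 write@8
I5 add r3: issue@6 deps=(None,2) exec_start@6 write@8
I6 add r3: issue@7 deps=(4,2) exec_start@8 write@11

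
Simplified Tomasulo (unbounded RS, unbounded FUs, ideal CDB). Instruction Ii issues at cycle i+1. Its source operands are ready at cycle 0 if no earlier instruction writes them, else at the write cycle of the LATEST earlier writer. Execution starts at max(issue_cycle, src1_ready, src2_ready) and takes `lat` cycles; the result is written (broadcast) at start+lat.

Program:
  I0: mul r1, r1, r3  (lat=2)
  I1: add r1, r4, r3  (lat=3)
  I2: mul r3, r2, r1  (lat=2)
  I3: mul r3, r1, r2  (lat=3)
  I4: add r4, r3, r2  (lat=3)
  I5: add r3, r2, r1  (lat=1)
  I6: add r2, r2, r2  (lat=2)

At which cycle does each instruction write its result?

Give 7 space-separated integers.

Answer: 3 5 7 8 11 7 9

Derivation:
I0 mul r1: issue@1 deps=(None,None) exec_start@1 write@3
I1 add r1: issue@2 deps=(None,None) exec_start@2 write@5
I2 mul r3: issue@3 deps=(None,1) exec_start@5 write@7
I3 mul r3: issue@4 deps=(1,None) exec_start@5 write@8
I4 add r4: issue@5 deps=(3,None) exec_start@8 write@11
I5 add r3: issue@6 deps=(None,1) exec_start@6 write@7
I6 add r2: issue@7 deps=(None,None) exec_start@7 write@9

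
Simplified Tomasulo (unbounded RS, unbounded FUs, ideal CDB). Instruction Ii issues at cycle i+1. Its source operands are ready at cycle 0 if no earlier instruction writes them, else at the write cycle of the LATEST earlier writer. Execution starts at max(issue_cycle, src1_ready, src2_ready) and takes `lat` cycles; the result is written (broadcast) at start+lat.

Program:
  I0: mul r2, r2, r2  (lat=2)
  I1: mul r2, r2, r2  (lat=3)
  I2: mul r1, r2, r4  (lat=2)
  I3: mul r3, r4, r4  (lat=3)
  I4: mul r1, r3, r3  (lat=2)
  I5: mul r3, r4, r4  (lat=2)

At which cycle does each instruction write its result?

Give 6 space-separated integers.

Answer: 3 6 8 7 9 8

Derivation:
I0 mul r2: issue@1 deps=(None,None) exec_start@1 write@3
I1 mul r2: issue@2 deps=(0,0) exec_start@3 write@6
I2 mul r1: issue@3 deps=(1,None) exec_start@6 write@8
I3 mul r3: issue@4 deps=(None,None) exec_start@4 write@7
I4 mul r1: issue@5 deps=(3,3) exec_start@7 write@9
I5 mul r3: issue@6 deps=(None,None) exec_start@6 write@8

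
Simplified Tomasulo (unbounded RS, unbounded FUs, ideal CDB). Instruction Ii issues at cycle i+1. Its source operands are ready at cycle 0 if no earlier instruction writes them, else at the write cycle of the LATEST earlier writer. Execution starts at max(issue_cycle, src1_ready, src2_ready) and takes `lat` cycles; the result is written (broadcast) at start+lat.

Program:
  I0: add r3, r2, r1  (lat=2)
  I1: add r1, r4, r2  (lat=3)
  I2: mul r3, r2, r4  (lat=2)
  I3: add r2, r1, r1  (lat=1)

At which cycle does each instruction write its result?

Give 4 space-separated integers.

I0 add r3: issue@1 deps=(None,None) exec_start@1 write@3
I1 add r1: issue@2 deps=(None,None) exec_start@2 write@5
I2 mul r3: issue@3 deps=(None,None) exec_start@3 write@5
I3 add r2: issue@4 deps=(1,1) exec_start@5 write@6

Answer: 3 5 5 6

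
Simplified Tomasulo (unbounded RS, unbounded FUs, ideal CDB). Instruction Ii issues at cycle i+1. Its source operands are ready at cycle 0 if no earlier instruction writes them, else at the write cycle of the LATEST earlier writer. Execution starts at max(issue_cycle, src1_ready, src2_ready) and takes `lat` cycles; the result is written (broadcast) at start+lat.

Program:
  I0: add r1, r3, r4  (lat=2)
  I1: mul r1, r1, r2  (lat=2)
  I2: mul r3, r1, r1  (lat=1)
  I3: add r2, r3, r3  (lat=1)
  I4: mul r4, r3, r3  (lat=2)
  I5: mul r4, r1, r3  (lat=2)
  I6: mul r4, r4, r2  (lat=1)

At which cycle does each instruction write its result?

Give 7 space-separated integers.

I0 add r1: issue@1 deps=(None,None) exec_start@1 write@3
I1 mul r1: issue@2 deps=(0,None) exec_start@3 write@5
I2 mul r3: issue@3 deps=(1,1) exec_start@5 write@6
I3 add r2: issue@4 deps=(2,2) exec_start@6 write@7
I4 mul r4: issue@5 deps=(2,2) exec_start@6 write@8
I5 mul r4: issue@6 deps=(1,2) exec_start@6 write@8
I6 mul r4: issue@7 deps=(5,3) exec_start@8 write@9

Answer: 3 5 6 7 8 8 9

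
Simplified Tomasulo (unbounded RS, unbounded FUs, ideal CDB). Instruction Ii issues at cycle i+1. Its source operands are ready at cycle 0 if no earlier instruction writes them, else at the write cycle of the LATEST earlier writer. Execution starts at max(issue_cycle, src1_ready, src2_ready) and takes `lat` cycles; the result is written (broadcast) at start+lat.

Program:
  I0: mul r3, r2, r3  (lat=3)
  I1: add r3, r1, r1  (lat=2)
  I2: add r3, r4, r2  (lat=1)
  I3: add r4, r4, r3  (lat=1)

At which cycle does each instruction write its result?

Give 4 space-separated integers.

Answer: 4 4 4 5

Derivation:
I0 mul r3: issue@1 deps=(None,None) exec_start@1 write@4
I1 add r3: issue@2 deps=(None,None) exec_start@2 write@4
I2 add r3: issue@3 deps=(None,None) exec_start@3 write@4
I3 add r4: issue@4 deps=(None,2) exec_start@4 write@5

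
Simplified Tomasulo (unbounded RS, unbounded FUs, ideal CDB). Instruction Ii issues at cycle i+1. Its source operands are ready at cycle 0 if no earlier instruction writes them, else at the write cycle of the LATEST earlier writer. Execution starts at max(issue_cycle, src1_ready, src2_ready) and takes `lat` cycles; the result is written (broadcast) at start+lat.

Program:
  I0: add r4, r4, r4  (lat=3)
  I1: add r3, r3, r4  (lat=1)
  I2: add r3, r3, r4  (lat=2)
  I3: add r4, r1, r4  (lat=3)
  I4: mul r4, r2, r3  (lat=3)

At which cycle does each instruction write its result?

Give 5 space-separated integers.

Answer: 4 5 7 7 10

Derivation:
I0 add r4: issue@1 deps=(None,None) exec_start@1 write@4
I1 add r3: issue@2 deps=(None,0) exec_start@4 write@5
I2 add r3: issue@3 deps=(1,0) exec_start@5 write@7
I3 add r4: issue@4 deps=(None,0) exec_start@4 write@7
I4 mul r4: issue@5 deps=(None,2) exec_start@7 write@10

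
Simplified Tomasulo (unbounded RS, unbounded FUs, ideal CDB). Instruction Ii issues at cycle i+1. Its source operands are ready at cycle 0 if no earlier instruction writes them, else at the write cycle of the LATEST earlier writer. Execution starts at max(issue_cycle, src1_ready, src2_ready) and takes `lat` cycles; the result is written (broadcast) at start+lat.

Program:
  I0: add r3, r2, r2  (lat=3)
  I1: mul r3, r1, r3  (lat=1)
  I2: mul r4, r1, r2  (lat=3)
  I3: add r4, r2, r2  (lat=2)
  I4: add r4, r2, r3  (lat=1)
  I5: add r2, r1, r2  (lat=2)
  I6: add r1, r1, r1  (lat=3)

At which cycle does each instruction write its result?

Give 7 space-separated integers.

I0 add r3: issue@1 deps=(None,None) exec_start@1 write@4
I1 mul r3: issue@2 deps=(None,0) exec_start@4 write@5
I2 mul r4: issue@3 deps=(None,None) exec_start@3 write@6
I3 add r4: issue@4 deps=(None,None) exec_start@4 write@6
I4 add r4: issue@5 deps=(None,1) exec_start@5 write@6
I5 add r2: issue@6 deps=(None,None) exec_start@6 write@8
I6 add r1: issue@7 deps=(None,None) exec_start@7 write@10

Answer: 4 5 6 6 6 8 10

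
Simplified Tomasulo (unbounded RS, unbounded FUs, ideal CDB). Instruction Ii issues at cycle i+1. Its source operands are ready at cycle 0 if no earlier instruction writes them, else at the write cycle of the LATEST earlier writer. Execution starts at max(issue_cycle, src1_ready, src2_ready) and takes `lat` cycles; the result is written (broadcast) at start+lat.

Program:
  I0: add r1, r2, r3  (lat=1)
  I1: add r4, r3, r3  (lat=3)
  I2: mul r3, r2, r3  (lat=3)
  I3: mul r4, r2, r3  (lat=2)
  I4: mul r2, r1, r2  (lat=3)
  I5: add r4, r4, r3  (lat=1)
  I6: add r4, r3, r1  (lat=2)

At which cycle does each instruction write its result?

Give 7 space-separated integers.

I0 add r1: issue@1 deps=(None,None) exec_start@1 write@2
I1 add r4: issue@2 deps=(None,None) exec_start@2 write@5
I2 mul r3: issue@3 deps=(None,None) exec_start@3 write@6
I3 mul r4: issue@4 deps=(None,2) exec_start@6 write@8
I4 mul r2: issue@5 deps=(0,None) exec_start@5 write@8
I5 add r4: issue@6 deps=(3,2) exec_start@8 write@9
I6 add r4: issue@7 deps=(2,0) exec_start@7 write@9

Answer: 2 5 6 8 8 9 9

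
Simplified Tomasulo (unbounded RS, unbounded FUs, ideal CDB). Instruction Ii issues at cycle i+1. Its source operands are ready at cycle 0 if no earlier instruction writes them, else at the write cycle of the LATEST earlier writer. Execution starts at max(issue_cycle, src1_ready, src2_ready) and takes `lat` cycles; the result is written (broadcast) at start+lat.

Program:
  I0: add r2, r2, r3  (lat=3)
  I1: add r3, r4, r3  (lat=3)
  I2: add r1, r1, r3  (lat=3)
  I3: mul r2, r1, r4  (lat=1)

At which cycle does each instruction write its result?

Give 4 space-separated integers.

I0 add r2: issue@1 deps=(None,None) exec_start@1 write@4
I1 add r3: issue@2 deps=(None,None) exec_start@2 write@5
I2 add r1: issue@3 deps=(None,1) exec_start@5 write@8
I3 mul r2: issue@4 deps=(2,None) exec_start@8 write@9

Answer: 4 5 8 9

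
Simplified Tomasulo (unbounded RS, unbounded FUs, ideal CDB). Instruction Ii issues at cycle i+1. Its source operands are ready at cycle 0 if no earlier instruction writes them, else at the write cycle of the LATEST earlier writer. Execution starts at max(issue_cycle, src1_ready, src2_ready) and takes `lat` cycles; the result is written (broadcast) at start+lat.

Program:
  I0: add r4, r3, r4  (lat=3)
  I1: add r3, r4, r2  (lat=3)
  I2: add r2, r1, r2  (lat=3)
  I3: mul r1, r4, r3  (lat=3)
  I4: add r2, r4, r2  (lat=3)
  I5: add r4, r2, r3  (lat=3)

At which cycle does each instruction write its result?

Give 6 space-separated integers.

I0 add r4: issue@1 deps=(None,None) exec_start@1 write@4
I1 add r3: issue@2 deps=(0,None) exec_start@4 write@7
I2 add r2: issue@3 deps=(None,None) exec_start@3 write@6
I3 mul r1: issue@4 deps=(0,1) exec_start@7 write@10
I4 add r2: issue@5 deps=(0,2) exec_start@6 write@9
I5 add r4: issue@6 deps=(4,1) exec_start@9 write@12

Answer: 4 7 6 10 9 12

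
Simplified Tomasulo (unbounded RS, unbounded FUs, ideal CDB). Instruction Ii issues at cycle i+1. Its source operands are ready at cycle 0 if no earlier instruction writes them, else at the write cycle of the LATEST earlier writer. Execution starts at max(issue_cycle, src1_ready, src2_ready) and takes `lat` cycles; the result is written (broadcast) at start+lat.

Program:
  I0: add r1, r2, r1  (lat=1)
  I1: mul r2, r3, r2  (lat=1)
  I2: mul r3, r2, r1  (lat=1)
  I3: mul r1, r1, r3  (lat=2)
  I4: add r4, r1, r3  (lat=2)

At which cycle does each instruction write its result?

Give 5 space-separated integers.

I0 add r1: issue@1 deps=(None,None) exec_start@1 write@2
I1 mul r2: issue@2 deps=(None,None) exec_start@2 write@3
I2 mul r3: issue@3 deps=(1,0) exec_start@3 write@4
I3 mul r1: issue@4 deps=(0,2) exec_start@4 write@6
I4 add r4: issue@5 deps=(3,2) exec_start@6 write@8

Answer: 2 3 4 6 8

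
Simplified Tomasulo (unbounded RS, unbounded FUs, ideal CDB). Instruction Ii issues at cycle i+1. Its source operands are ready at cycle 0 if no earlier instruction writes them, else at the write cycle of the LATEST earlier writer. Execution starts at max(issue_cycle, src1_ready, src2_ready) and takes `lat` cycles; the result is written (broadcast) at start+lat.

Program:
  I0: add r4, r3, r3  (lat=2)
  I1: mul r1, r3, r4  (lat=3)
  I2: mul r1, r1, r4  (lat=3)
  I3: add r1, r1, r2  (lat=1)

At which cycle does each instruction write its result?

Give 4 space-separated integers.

I0 add r4: issue@1 deps=(None,None) exec_start@1 write@3
I1 mul r1: issue@2 deps=(None,0) exec_start@3 write@6
I2 mul r1: issue@3 deps=(1,0) exec_start@6 write@9
I3 add r1: issue@4 deps=(2,None) exec_start@9 write@10

Answer: 3 6 9 10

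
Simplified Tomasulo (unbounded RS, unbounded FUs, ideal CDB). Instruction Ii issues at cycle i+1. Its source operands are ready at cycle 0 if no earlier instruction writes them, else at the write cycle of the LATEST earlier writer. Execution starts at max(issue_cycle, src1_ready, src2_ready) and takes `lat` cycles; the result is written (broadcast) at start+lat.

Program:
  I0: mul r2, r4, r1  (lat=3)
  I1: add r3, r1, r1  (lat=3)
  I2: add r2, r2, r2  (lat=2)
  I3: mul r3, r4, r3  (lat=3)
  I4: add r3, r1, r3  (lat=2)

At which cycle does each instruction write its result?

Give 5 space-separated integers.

I0 mul r2: issue@1 deps=(None,None) exec_start@1 write@4
I1 add r3: issue@2 deps=(None,None) exec_start@2 write@5
I2 add r2: issue@3 deps=(0,0) exec_start@4 write@6
I3 mul r3: issue@4 deps=(None,1) exec_start@5 write@8
I4 add r3: issue@5 deps=(None,3) exec_start@8 write@10

Answer: 4 5 6 8 10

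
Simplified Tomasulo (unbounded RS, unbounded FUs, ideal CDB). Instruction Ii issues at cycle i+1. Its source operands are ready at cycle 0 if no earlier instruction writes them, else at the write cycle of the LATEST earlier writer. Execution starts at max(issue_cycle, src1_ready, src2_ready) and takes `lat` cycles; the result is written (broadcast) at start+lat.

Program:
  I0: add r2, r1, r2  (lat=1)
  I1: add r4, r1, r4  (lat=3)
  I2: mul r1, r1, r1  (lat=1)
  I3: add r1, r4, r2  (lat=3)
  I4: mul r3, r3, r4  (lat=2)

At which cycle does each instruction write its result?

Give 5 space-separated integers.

I0 add r2: issue@1 deps=(None,None) exec_start@1 write@2
I1 add r4: issue@2 deps=(None,None) exec_start@2 write@5
I2 mul r1: issue@3 deps=(None,None) exec_start@3 write@4
I3 add r1: issue@4 deps=(1,0) exec_start@5 write@8
I4 mul r3: issue@5 deps=(None,1) exec_start@5 write@7

Answer: 2 5 4 8 7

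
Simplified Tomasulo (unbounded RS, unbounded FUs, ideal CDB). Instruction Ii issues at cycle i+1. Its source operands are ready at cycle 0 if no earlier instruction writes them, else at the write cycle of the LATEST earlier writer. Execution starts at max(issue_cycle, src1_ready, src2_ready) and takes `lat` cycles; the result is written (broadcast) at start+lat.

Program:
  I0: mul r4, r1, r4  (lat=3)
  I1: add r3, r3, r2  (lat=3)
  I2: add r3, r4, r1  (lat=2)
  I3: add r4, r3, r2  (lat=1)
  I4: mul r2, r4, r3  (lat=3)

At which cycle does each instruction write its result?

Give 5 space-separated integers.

Answer: 4 5 6 7 10

Derivation:
I0 mul r4: issue@1 deps=(None,None) exec_start@1 write@4
I1 add r3: issue@2 deps=(None,None) exec_start@2 write@5
I2 add r3: issue@3 deps=(0,None) exec_start@4 write@6
I3 add r4: issue@4 deps=(2,None) exec_start@6 write@7
I4 mul r2: issue@5 deps=(3,2) exec_start@7 write@10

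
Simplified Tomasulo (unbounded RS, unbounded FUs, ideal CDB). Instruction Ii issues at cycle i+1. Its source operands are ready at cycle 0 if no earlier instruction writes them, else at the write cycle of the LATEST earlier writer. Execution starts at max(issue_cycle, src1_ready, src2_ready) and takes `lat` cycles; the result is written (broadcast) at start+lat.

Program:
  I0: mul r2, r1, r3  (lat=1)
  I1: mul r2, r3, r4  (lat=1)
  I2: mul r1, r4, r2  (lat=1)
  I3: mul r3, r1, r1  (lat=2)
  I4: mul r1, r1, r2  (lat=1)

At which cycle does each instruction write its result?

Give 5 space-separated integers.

Answer: 2 3 4 6 6

Derivation:
I0 mul r2: issue@1 deps=(None,None) exec_start@1 write@2
I1 mul r2: issue@2 deps=(None,None) exec_start@2 write@3
I2 mul r1: issue@3 deps=(None,1) exec_start@3 write@4
I3 mul r3: issue@4 deps=(2,2) exec_start@4 write@6
I4 mul r1: issue@5 deps=(2,1) exec_start@5 write@6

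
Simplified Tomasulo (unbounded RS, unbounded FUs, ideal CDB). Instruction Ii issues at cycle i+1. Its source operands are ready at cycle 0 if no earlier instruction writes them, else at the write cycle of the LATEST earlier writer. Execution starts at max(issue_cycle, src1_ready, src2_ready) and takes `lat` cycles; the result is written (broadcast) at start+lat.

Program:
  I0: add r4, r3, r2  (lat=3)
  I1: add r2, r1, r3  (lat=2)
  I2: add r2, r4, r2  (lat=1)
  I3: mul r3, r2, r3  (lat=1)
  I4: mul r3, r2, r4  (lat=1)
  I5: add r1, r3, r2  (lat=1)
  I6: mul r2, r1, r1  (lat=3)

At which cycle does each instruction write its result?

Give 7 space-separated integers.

Answer: 4 4 5 6 6 7 10

Derivation:
I0 add r4: issue@1 deps=(None,None) exec_start@1 write@4
I1 add r2: issue@2 deps=(None,None) exec_start@2 write@4
I2 add r2: issue@3 deps=(0,1) exec_start@4 write@5
I3 mul r3: issue@4 deps=(2,None) exec_start@5 write@6
I4 mul r3: issue@5 deps=(2,0) exec_start@5 write@6
I5 add r1: issue@6 deps=(4,2) exec_start@6 write@7
I6 mul r2: issue@7 deps=(5,5) exec_start@7 write@10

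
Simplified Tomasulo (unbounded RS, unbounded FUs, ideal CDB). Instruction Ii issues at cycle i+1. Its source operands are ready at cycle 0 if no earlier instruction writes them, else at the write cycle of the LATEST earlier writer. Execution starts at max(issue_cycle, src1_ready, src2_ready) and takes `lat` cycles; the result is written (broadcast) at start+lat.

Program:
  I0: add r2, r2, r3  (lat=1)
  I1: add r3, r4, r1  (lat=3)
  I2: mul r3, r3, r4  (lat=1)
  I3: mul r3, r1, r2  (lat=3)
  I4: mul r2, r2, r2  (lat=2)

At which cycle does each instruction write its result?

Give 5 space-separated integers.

Answer: 2 5 6 7 7

Derivation:
I0 add r2: issue@1 deps=(None,None) exec_start@1 write@2
I1 add r3: issue@2 deps=(None,None) exec_start@2 write@5
I2 mul r3: issue@3 deps=(1,None) exec_start@5 write@6
I3 mul r3: issue@4 deps=(None,0) exec_start@4 write@7
I4 mul r2: issue@5 deps=(0,0) exec_start@5 write@7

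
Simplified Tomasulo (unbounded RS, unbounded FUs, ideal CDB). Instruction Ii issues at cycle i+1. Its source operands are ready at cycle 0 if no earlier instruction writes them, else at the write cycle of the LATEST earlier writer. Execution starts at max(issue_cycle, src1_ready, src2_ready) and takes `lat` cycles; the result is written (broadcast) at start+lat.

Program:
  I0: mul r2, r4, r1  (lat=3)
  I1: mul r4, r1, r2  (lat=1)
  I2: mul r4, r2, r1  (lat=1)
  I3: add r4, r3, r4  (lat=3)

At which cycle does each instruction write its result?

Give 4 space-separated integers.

I0 mul r2: issue@1 deps=(None,None) exec_start@1 write@4
I1 mul r4: issue@2 deps=(None,0) exec_start@4 write@5
I2 mul r4: issue@3 deps=(0,None) exec_start@4 write@5
I3 add r4: issue@4 deps=(None,2) exec_start@5 write@8

Answer: 4 5 5 8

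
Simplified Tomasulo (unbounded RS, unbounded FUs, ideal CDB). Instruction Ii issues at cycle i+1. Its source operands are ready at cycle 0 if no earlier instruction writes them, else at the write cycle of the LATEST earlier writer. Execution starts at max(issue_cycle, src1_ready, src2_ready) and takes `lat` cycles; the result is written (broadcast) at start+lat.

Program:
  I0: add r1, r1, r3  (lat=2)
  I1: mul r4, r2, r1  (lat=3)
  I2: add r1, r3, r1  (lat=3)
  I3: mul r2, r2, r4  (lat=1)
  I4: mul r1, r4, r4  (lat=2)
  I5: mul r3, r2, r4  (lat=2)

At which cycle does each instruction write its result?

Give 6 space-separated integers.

I0 add r1: issue@1 deps=(None,None) exec_start@1 write@3
I1 mul r4: issue@2 deps=(None,0) exec_start@3 write@6
I2 add r1: issue@3 deps=(None,0) exec_start@3 write@6
I3 mul r2: issue@4 deps=(None,1) exec_start@6 write@7
I4 mul r1: issue@5 deps=(1,1) exec_start@6 write@8
I5 mul r3: issue@6 deps=(3,1) exec_start@7 write@9

Answer: 3 6 6 7 8 9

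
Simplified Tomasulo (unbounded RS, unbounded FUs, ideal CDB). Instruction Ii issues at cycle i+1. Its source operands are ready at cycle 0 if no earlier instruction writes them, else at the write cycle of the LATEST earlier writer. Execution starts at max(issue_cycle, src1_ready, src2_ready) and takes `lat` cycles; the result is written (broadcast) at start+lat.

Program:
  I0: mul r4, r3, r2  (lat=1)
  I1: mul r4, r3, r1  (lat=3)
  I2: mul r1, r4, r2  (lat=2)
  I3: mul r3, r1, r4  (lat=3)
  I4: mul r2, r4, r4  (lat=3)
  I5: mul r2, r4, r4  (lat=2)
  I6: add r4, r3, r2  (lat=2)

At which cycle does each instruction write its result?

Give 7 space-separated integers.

I0 mul r4: issue@1 deps=(None,None) exec_start@1 write@2
I1 mul r4: issue@2 deps=(None,None) exec_start@2 write@5
I2 mul r1: issue@3 deps=(1,None) exec_start@5 write@7
I3 mul r3: issue@4 deps=(2,1) exec_start@7 write@10
I4 mul r2: issue@5 deps=(1,1) exec_start@5 write@8
I5 mul r2: issue@6 deps=(1,1) exec_start@6 write@8
I6 add r4: issue@7 deps=(3,5) exec_start@10 write@12

Answer: 2 5 7 10 8 8 12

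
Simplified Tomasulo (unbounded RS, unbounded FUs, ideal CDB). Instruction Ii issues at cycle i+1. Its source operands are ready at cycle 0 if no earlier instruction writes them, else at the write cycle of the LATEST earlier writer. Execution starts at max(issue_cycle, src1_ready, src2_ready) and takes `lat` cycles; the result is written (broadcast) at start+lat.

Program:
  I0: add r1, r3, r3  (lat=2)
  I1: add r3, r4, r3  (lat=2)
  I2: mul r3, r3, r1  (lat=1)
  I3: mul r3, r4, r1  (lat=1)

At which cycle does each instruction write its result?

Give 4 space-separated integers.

Answer: 3 4 5 5

Derivation:
I0 add r1: issue@1 deps=(None,None) exec_start@1 write@3
I1 add r3: issue@2 deps=(None,None) exec_start@2 write@4
I2 mul r3: issue@3 deps=(1,0) exec_start@4 write@5
I3 mul r3: issue@4 deps=(None,0) exec_start@4 write@5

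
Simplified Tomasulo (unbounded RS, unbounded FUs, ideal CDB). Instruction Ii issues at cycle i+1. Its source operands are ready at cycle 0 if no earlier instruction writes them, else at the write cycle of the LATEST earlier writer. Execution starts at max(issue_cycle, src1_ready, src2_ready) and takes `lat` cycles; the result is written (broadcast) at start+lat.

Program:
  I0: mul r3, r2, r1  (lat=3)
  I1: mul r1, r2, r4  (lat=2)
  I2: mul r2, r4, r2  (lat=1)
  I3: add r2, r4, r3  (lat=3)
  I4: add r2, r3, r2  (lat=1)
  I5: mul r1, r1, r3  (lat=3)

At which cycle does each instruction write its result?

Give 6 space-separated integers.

Answer: 4 4 4 7 8 9

Derivation:
I0 mul r3: issue@1 deps=(None,None) exec_start@1 write@4
I1 mul r1: issue@2 deps=(None,None) exec_start@2 write@4
I2 mul r2: issue@3 deps=(None,None) exec_start@3 write@4
I3 add r2: issue@4 deps=(None,0) exec_start@4 write@7
I4 add r2: issue@5 deps=(0,3) exec_start@7 write@8
I5 mul r1: issue@6 deps=(1,0) exec_start@6 write@9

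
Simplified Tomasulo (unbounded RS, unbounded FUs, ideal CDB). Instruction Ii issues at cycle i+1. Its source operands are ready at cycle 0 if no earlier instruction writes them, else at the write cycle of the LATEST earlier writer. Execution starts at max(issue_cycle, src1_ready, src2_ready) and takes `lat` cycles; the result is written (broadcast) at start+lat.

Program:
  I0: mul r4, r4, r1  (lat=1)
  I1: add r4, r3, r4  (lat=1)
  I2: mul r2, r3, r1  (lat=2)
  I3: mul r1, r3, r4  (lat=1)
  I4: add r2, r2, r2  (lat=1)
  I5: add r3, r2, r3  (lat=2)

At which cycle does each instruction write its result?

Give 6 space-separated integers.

Answer: 2 3 5 5 6 8

Derivation:
I0 mul r4: issue@1 deps=(None,None) exec_start@1 write@2
I1 add r4: issue@2 deps=(None,0) exec_start@2 write@3
I2 mul r2: issue@3 deps=(None,None) exec_start@3 write@5
I3 mul r1: issue@4 deps=(None,1) exec_start@4 write@5
I4 add r2: issue@5 deps=(2,2) exec_start@5 write@6
I5 add r3: issue@6 deps=(4,None) exec_start@6 write@8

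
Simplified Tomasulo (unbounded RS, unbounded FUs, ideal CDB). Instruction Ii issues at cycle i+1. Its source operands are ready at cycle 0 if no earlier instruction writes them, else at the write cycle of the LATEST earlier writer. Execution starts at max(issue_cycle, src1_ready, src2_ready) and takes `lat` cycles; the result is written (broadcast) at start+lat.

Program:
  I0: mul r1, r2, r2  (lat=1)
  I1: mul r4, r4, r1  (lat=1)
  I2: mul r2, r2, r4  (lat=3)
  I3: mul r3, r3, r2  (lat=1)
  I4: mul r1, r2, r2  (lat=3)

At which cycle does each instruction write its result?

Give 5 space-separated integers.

I0 mul r1: issue@1 deps=(None,None) exec_start@1 write@2
I1 mul r4: issue@2 deps=(None,0) exec_start@2 write@3
I2 mul r2: issue@3 deps=(None,1) exec_start@3 write@6
I3 mul r3: issue@4 deps=(None,2) exec_start@6 write@7
I4 mul r1: issue@5 deps=(2,2) exec_start@6 write@9

Answer: 2 3 6 7 9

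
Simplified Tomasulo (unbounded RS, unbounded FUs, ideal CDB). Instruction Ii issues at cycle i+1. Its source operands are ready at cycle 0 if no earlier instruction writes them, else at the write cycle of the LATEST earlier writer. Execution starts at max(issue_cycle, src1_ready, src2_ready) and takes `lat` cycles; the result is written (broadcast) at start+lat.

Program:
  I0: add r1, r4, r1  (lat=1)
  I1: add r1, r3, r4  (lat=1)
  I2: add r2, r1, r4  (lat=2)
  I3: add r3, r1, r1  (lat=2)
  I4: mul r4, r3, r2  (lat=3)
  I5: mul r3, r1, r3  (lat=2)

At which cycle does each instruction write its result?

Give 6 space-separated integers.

Answer: 2 3 5 6 9 8

Derivation:
I0 add r1: issue@1 deps=(None,None) exec_start@1 write@2
I1 add r1: issue@2 deps=(None,None) exec_start@2 write@3
I2 add r2: issue@3 deps=(1,None) exec_start@3 write@5
I3 add r3: issue@4 deps=(1,1) exec_start@4 write@6
I4 mul r4: issue@5 deps=(3,2) exec_start@6 write@9
I5 mul r3: issue@6 deps=(1,3) exec_start@6 write@8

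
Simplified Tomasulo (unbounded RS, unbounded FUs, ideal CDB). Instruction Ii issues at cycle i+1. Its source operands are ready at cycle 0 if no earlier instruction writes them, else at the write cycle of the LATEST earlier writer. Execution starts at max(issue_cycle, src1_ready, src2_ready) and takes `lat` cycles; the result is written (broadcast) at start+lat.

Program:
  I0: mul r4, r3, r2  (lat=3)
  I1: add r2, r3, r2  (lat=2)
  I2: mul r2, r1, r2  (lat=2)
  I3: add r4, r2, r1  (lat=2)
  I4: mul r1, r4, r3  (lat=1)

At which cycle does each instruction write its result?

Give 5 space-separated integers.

I0 mul r4: issue@1 deps=(None,None) exec_start@1 write@4
I1 add r2: issue@2 deps=(None,None) exec_start@2 write@4
I2 mul r2: issue@3 deps=(None,1) exec_start@4 write@6
I3 add r4: issue@4 deps=(2,None) exec_start@6 write@8
I4 mul r1: issue@5 deps=(3,None) exec_start@8 write@9

Answer: 4 4 6 8 9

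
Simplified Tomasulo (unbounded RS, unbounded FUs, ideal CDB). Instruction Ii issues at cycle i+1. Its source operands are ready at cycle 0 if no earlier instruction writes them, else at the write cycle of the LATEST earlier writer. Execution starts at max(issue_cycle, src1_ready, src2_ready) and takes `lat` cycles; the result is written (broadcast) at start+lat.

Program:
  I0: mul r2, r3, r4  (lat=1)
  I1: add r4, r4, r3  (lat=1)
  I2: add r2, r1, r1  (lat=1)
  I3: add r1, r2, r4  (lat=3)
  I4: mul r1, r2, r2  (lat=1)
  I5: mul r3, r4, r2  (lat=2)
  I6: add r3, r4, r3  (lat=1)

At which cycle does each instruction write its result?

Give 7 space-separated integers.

Answer: 2 3 4 7 6 8 9

Derivation:
I0 mul r2: issue@1 deps=(None,None) exec_start@1 write@2
I1 add r4: issue@2 deps=(None,None) exec_start@2 write@3
I2 add r2: issue@3 deps=(None,None) exec_start@3 write@4
I3 add r1: issue@4 deps=(2,1) exec_start@4 write@7
I4 mul r1: issue@5 deps=(2,2) exec_start@5 write@6
I5 mul r3: issue@6 deps=(1,2) exec_start@6 write@8
I6 add r3: issue@7 deps=(1,5) exec_start@8 write@9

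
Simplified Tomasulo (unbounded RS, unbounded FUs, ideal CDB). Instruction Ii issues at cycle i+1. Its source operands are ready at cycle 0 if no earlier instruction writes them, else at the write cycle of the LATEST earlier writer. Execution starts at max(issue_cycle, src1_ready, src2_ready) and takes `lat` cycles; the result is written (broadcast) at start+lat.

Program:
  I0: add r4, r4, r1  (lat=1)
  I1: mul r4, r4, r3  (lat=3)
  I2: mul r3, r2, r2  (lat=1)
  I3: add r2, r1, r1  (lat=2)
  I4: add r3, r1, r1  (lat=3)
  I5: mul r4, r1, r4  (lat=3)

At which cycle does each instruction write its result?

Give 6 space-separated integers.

Answer: 2 5 4 6 8 9

Derivation:
I0 add r4: issue@1 deps=(None,None) exec_start@1 write@2
I1 mul r4: issue@2 deps=(0,None) exec_start@2 write@5
I2 mul r3: issue@3 deps=(None,None) exec_start@3 write@4
I3 add r2: issue@4 deps=(None,None) exec_start@4 write@6
I4 add r3: issue@5 deps=(None,None) exec_start@5 write@8
I5 mul r4: issue@6 deps=(None,1) exec_start@6 write@9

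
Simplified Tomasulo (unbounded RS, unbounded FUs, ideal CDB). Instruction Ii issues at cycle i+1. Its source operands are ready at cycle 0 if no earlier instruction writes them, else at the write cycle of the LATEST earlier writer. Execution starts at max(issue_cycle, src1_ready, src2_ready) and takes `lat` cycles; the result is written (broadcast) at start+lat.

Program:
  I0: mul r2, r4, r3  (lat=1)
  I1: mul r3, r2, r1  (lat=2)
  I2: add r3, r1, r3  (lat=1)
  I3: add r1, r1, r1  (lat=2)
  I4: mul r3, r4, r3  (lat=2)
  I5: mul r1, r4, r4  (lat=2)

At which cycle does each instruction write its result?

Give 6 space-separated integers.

Answer: 2 4 5 6 7 8

Derivation:
I0 mul r2: issue@1 deps=(None,None) exec_start@1 write@2
I1 mul r3: issue@2 deps=(0,None) exec_start@2 write@4
I2 add r3: issue@3 deps=(None,1) exec_start@4 write@5
I3 add r1: issue@4 deps=(None,None) exec_start@4 write@6
I4 mul r3: issue@5 deps=(None,2) exec_start@5 write@7
I5 mul r1: issue@6 deps=(None,None) exec_start@6 write@8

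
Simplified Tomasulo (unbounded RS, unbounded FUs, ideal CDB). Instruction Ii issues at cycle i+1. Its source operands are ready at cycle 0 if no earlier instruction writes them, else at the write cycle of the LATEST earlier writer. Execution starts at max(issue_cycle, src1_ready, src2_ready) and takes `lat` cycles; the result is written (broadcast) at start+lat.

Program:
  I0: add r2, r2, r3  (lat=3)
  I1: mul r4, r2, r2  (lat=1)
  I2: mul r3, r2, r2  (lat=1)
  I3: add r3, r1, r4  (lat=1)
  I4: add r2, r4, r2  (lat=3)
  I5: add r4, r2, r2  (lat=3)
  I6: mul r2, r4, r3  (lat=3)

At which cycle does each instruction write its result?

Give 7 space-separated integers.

Answer: 4 5 5 6 8 11 14

Derivation:
I0 add r2: issue@1 deps=(None,None) exec_start@1 write@4
I1 mul r4: issue@2 deps=(0,0) exec_start@4 write@5
I2 mul r3: issue@3 deps=(0,0) exec_start@4 write@5
I3 add r3: issue@4 deps=(None,1) exec_start@5 write@6
I4 add r2: issue@5 deps=(1,0) exec_start@5 write@8
I5 add r4: issue@6 deps=(4,4) exec_start@8 write@11
I6 mul r2: issue@7 deps=(5,3) exec_start@11 write@14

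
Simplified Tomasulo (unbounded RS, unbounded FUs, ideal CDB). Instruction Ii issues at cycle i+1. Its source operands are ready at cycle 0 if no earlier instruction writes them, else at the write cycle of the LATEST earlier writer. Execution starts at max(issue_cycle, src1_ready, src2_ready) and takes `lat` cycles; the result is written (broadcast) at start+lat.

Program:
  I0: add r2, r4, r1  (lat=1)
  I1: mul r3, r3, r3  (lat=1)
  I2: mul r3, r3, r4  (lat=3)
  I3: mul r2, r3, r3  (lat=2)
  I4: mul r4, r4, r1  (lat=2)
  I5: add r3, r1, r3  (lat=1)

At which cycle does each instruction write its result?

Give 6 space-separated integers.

Answer: 2 3 6 8 7 7

Derivation:
I0 add r2: issue@1 deps=(None,None) exec_start@1 write@2
I1 mul r3: issue@2 deps=(None,None) exec_start@2 write@3
I2 mul r3: issue@3 deps=(1,None) exec_start@3 write@6
I3 mul r2: issue@4 deps=(2,2) exec_start@6 write@8
I4 mul r4: issue@5 deps=(None,None) exec_start@5 write@7
I5 add r3: issue@6 deps=(None,2) exec_start@6 write@7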